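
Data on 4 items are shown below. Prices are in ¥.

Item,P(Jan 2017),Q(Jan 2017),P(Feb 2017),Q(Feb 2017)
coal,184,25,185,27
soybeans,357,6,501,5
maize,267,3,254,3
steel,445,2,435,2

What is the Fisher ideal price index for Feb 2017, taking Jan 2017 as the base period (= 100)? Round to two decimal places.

Laspeyres component (base-period weights):
ΣP(Feb 2017)Q(Jan 2017) = 185×25 + 501×6 + 254×3 + 435×2 = 4625 + 3006 + 762 + 870 = 9263
ΣP(Jan 2017)Q(Jan 2017) = 184×25 + 357×6 + 267×3 + 445×2 = 4600 + 2142 + 801 + 890 = 8433
L = 9263 / 8433 × 100 = 109.8423
Paasche component (current-period weights):
ΣP(Feb 2017)Q(Feb 2017) = 185×27 + 501×5 + 254×3 + 435×2 = 4995 + 2505 + 762 + 870 = 9132
ΣP(Jan 2017)Q(Feb 2017) = 184×27 + 357×5 + 267×3 + 445×2 = 4968 + 1785 + 801 + 890 = 8444
P = 9132 / 8444 × 100 = 108.1478
Fisher = √(L × P) = √(109.8423 × 108.1478) = 108.9917

108.99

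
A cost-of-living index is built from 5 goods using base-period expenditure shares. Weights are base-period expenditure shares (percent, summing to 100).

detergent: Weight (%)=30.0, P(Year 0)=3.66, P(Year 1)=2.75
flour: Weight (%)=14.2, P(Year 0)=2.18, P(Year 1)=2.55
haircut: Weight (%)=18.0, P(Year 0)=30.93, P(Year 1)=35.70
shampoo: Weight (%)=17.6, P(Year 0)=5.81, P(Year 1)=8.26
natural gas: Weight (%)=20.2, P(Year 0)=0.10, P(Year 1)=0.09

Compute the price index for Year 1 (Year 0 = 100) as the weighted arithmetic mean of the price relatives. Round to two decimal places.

103.13

detergent: 30.0 × (2.75/3.66) = 30.0 × 0.751366 = 22.5410
flour: 14.2 × (2.55/2.18) = 14.2 × 1.169725 = 16.6101
haircut: 18.0 × (35.70/30.93) = 18.0 × 1.154219 = 20.7759
shampoo: 17.6 × (8.26/5.81) = 17.6 × 1.421687 = 25.0217
natural gas: 20.2 × (0.09/0.10) = 20.2 × 0.900000 = 18.1800
Index = Σ wᵢ·(p₁ᵢ/p₀ᵢ) = 22.5410 + 16.6101 + 20.7759 + 25.0217 + 18.1800 = 103.1287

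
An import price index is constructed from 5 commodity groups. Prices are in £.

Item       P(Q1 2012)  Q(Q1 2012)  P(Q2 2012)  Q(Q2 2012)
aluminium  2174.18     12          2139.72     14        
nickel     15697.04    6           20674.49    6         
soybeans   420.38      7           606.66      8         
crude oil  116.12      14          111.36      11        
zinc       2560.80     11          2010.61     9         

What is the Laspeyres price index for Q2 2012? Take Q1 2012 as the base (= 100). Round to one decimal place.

116.1

Laspeyres price index uses base-period quantities as weights.
ΣP(Q2 2012)·Q(Q1 2012) = 2139.72×12 + 20674.49×6 + 606.66×7 + 111.36×14 + 2010.61×11 = 25676.64 + 124046.94 + 4246.62 + 1559.04 + 22116.71 = 177645.95
ΣP(Q1 2012)·Q(Q1 2012) = 2174.18×12 + 15697.04×6 + 420.38×7 + 116.12×14 + 2560.80×11 = 26090.16 + 94182.24 + 2942.66 + 1625.68 + 28168.8 = 153009.54
Index = 177645.95 / 153009.54 × 100 = 116.1012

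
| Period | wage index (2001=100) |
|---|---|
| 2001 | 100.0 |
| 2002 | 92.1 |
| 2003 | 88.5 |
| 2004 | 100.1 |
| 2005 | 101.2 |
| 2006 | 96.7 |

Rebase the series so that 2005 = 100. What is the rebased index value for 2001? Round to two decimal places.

Rebased(2001) = 100.0 / 101.2 × 100 = 98.8142

98.81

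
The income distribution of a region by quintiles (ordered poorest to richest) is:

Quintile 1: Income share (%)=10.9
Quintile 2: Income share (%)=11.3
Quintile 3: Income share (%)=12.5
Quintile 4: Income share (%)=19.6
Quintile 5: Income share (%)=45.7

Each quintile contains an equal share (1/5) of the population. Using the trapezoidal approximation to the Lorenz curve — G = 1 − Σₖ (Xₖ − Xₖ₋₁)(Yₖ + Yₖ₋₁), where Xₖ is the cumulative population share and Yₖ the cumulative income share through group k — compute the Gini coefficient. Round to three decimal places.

0.312

Cumulative income shares Yₖ: 0.1090, 0.2220, 0.3470, 0.5430, 1.0000
Σ (Xₖ−Xₖ₋₁)(Yₖ+Yₖ₋₁) = (1/5)(0.1090+0.0000) + (1/5)(0.2220+0.1090) + (1/5)(0.3470+0.2220) + (1/5)(0.5430+0.3470) + (1/5)(1.0000+0.5430)
  = 0.0218 + 0.0662 + 0.1138 + 0.1780 + 0.3086 = 0.6884
G = 1 − 0.6884 = 0.3116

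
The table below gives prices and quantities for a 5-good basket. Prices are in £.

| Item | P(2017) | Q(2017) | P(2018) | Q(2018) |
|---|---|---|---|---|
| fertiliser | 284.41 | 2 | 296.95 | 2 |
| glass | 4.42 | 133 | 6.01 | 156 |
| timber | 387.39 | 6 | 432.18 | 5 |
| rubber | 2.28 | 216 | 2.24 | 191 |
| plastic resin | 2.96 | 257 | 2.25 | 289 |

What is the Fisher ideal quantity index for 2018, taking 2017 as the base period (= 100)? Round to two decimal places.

Laspeyres component (base-period weights):
ΣP(2017)Q(2018) = 284.41×2 + 4.42×156 + 387.39×5 + 2.28×191 + 2.96×289 = 568.82 + 689.52 + 1936.95 + 435.48 + 855.44 = 4486.21
ΣP(2017)Q(2017) = 284.41×2 + 4.42×133 + 387.39×6 + 2.28×216 + 2.96×257 = 568.82 + 587.86 + 2324.34 + 492.48 + 760.72 = 4734.22
L = 4486.21 / 4734.22 × 100 = 94.7613
Paasche component (current-period weights):
ΣP(2018)Q(2018) = 296.95×2 + 6.01×156 + 432.18×5 + 2.24×191 + 2.25×289 = 593.9 + 937.56 + 2160.9 + 427.84 + 650.25 = 4770.45
ΣP(2018)Q(2017) = 296.95×2 + 6.01×133 + 432.18×6 + 2.24×216 + 2.25×257 = 593.9 + 799.33 + 2593.08 + 483.84 + 578.25 = 5048.4
P = 4770.45 / 5048.4 × 100 = 94.4943
Fisher = √(L × P) = √(94.7613 × 94.4943) = 94.6277

94.63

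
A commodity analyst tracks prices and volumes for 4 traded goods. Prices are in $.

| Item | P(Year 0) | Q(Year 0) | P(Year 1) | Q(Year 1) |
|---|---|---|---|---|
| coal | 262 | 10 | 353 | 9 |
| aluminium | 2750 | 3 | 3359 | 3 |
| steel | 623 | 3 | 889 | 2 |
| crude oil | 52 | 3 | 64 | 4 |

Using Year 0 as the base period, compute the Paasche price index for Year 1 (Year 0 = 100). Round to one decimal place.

126.7

Paasche price index uses current-period quantities as weights.
ΣP(Year 1)·Q(Year 1) = 353×9 + 3359×3 + 889×2 + 64×4 = 3177 + 10077 + 1778 + 256 = 15288
ΣP(Year 0)·Q(Year 1) = 262×9 + 2750×3 + 623×2 + 52×4 = 2358 + 8250 + 1246 + 208 = 12062
Index = 15288 / 12062 × 100 = 126.7452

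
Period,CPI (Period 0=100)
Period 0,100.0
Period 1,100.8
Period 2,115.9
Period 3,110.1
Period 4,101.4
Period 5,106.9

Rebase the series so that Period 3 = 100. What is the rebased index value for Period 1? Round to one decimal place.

91.6

Rebased(Period 1) = 100.8 / 110.1 × 100 = 91.5531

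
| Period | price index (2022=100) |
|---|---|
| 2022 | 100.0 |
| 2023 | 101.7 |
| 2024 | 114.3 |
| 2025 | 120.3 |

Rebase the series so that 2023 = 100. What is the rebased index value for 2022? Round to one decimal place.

Rebased(2022) = 100.0 / 101.7 × 100 = 98.3284

98.3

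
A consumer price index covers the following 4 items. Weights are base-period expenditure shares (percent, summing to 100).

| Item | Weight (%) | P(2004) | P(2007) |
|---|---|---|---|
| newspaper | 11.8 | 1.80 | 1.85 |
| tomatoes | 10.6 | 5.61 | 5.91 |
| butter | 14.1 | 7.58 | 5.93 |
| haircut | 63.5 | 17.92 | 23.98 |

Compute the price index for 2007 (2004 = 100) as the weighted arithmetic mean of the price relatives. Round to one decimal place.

119.3

newspaper: 11.8 × (1.85/1.80) = 11.8 × 1.027778 = 12.1278
tomatoes: 10.6 × (5.91/5.61) = 10.6 × 1.053476 = 11.1668
butter: 14.1 × (5.93/7.58) = 14.1 × 0.782322 = 11.0307
haircut: 63.5 × (23.98/17.92) = 63.5 × 1.338170 = 84.9738
Index = Σ wᵢ·(p₁ᵢ/p₀ᵢ) = 12.1278 + 11.1668 + 11.0307 + 84.9738 = 119.2991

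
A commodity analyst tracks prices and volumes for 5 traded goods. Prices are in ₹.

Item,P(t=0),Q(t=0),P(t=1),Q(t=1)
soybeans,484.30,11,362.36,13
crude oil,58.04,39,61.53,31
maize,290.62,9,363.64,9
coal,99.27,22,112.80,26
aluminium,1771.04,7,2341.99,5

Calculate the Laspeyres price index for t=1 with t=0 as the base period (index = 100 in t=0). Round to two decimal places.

Laspeyres price index uses base-period quantities as weights.
ΣP(t=1)·Q(t=0) = 362.36×11 + 61.53×39 + 363.64×9 + 112.80×22 + 2341.99×7 = 3985.96 + 2399.67 + 3272.76 + 2481.6 + 16393.93 = 28533.92
ΣP(t=0)·Q(t=0) = 484.30×11 + 58.04×39 + 290.62×9 + 99.27×22 + 1771.04×7 = 5327.3 + 2263.56 + 2615.58 + 2183.94 + 12397.28 = 24787.66
Index = 28533.92 / 24787.66 × 100 = 115.1134

115.11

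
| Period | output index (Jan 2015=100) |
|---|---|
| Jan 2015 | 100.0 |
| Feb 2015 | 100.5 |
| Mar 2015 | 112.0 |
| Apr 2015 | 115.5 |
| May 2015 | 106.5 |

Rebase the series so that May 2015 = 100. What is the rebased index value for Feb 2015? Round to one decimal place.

Rebased(Feb 2015) = 100.5 / 106.5 × 100 = 94.3662

94.4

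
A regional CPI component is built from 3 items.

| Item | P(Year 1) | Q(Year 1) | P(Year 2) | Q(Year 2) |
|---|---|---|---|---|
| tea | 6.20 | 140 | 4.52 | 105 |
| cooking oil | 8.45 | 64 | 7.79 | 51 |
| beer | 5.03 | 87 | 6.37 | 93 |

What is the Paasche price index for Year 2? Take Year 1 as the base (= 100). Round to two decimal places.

94.49

Paasche price index uses current-period quantities as weights.
ΣP(Year 2)·Q(Year 2) = 4.52×105 + 7.79×51 + 6.37×93 = 474.6 + 397.29 + 592.41 = 1464.3
ΣP(Year 1)·Q(Year 2) = 6.20×105 + 8.45×51 + 5.03×93 = 651 + 430.95 + 467.79 = 1549.74
Index = 1464.3 / 1549.74 × 100 = 94.4868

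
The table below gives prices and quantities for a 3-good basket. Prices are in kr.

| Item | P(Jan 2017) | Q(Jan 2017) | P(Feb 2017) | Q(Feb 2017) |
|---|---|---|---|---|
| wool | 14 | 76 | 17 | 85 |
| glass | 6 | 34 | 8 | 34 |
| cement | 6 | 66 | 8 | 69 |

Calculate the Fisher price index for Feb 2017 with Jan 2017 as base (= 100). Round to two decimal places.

125.61

Laspeyres component (base-period weights):
ΣP(Feb 2017)Q(Jan 2017) = 17×76 + 8×34 + 8×66 = 1292 + 272 + 528 = 2092
ΣP(Jan 2017)Q(Jan 2017) = 14×76 + 6×34 + 6×66 = 1064 + 204 + 396 = 1664
L = 2092 / 1664 × 100 = 125.7212
Paasche component (current-period weights):
ΣP(Feb 2017)Q(Feb 2017) = 17×85 + 8×34 + 8×69 = 1445 + 272 + 552 = 2269
ΣP(Jan 2017)Q(Feb 2017) = 14×85 + 6×34 + 6×69 = 1190 + 204 + 414 = 1808
P = 2269 / 1808 × 100 = 125.4978
Fisher = √(L × P) = √(125.7212 × 125.4978) = 125.6094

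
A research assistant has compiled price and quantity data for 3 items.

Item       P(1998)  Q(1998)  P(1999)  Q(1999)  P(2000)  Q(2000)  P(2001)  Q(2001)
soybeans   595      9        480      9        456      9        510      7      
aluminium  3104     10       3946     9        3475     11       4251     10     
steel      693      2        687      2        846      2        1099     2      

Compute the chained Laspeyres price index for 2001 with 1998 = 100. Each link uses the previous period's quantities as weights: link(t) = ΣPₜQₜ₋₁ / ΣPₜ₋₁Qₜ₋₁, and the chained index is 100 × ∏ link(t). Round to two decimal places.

Link 1998→1999:
ΣP(1999)Q(1998) = 480×9 + 3946×10 + 687×2 = 4320 + 39460 + 1374 = 45154
ΣP(1998)Q(1998) = 595×9 + 3104×10 + 693×2 = 5355 + 31040 + 1386 = 37781
link = 45154/37781 = 1.195151
Link 1999→2000:
ΣP(2000)Q(1999) = 456×9 + 3475×9 + 846×2 = 4104 + 31275 + 1692 = 37071
ΣP(1999)Q(1999) = 480×9 + 3946×9 + 687×2 = 4320 + 35514 + 1374 = 41208
link = 37071/41208 = 0.899607
Link 2000→2001:
ΣP(2001)Q(2000) = 510×9 + 4251×11 + 1099×2 = 4590 + 46761 + 2198 = 53549
ΣP(2000)Q(2000) = 456×9 + 3475×11 + 846×2 = 4104 + 38225 + 1692 = 44021
link = 53549/44021 = 1.216442
Chained index = 100 × 1.195151 × 0.899607 × 1.216442 = 130.7877

130.79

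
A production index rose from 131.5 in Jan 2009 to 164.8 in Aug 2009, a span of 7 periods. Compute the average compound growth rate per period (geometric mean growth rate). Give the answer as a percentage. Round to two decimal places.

3.28%

Growth factor = (164.8/131.5)^(1/7) = (1.253232)^(1/7) = 1.032772
Growth rate = 1.032772 − 1 = 0.032772 = 3.2772%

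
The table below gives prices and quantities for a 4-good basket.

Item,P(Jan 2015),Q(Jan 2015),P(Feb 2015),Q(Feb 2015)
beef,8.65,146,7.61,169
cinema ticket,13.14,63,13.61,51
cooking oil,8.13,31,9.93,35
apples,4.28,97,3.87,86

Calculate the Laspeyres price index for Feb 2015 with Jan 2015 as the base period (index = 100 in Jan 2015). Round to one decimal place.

96.1

Laspeyres price index uses base-period quantities as weights.
ΣP(Feb 2015)·Q(Jan 2015) = 7.61×146 + 13.61×63 + 9.93×31 + 3.87×97 = 1111.06 + 857.43 + 307.83 + 375.39 = 2651.71
ΣP(Jan 2015)·Q(Jan 2015) = 8.65×146 + 13.14×63 + 8.13×31 + 4.28×97 = 1262.9 + 827.82 + 252.03 + 415.16 = 2757.91
Index = 2651.71 / 2757.91 × 100 = 96.1493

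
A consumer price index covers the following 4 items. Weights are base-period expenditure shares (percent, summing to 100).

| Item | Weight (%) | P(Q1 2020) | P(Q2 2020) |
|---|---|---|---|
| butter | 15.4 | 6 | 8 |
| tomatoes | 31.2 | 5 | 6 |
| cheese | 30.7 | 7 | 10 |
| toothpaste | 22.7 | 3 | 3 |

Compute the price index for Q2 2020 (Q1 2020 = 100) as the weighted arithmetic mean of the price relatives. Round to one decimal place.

124.5

butter: 15.4 × (8/6) = 15.4 × 1.333333 = 20.5333
tomatoes: 31.2 × (6/5) = 31.2 × 1.200000 = 37.4400
cheese: 30.7 × (10/7) = 30.7 × 1.428571 = 43.8571
toothpaste: 22.7 × (3/3) = 22.7 × 1.000000 = 22.7000
Index = Σ wᵢ·(p₁ᵢ/p₀ᵢ) = 20.5333 + 37.4400 + 43.8571 + 22.7000 = 124.5305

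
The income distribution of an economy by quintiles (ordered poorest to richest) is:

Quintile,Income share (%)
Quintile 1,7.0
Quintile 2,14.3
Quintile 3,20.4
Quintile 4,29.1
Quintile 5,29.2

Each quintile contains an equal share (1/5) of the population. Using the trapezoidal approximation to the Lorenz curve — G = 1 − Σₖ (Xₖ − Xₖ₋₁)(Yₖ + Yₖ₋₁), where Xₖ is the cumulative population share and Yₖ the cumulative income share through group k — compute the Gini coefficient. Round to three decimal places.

0.237

Cumulative income shares Yₖ: 0.0700, 0.2130, 0.4170, 0.7080, 1.0000
Σ (Xₖ−Xₖ₋₁)(Yₖ+Yₖ₋₁) = (1/5)(0.0700+0.0000) + (1/5)(0.2130+0.0700) + (1/5)(0.4170+0.2130) + (1/5)(0.7080+0.4170) + (1/5)(1.0000+0.7080)
  = 0.0140 + 0.0566 + 0.1260 + 0.2250 + 0.3416 = 0.7632
G = 1 − 0.7632 = 0.2368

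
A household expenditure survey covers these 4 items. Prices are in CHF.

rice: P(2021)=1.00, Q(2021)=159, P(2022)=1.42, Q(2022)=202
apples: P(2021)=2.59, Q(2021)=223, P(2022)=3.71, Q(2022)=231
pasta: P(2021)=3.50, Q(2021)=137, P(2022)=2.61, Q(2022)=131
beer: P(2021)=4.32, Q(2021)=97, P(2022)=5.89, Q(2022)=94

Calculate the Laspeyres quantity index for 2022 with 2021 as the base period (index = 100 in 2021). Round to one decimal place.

101.8

Laspeyres quantity index uses base-period prices as weights.
ΣP(2021)·Q(2022) = 1.00×202 + 2.59×231 + 3.50×131 + 4.32×94 = 202 + 598.29 + 458.5 + 406.08 = 1664.87
ΣP(2021)·Q(2021) = 1.00×159 + 2.59×223 + 3.50×137 + 4.32×97 = 159 + 577.57 + 479.5 + 419.04 = 1635.11
Index = 1664.87 / 1635.11 × 100 = 101.8201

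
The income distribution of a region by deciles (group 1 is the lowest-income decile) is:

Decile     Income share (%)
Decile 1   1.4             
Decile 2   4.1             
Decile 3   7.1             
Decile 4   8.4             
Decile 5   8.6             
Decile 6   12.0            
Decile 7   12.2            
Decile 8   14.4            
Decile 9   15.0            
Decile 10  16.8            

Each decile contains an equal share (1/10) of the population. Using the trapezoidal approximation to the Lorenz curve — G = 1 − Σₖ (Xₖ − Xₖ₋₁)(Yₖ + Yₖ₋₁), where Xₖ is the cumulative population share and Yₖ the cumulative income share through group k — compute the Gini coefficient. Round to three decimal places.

Cumulative income shares Yₖ: 0.0140, 0.0550, 0.1260, 0.2100, 0.2960, 0.4160, 0.5380, 0.6820, 0.8320, 1.0000
Σ (Xₖ−Xₖ₋₁)(Yₖ+Yₖ₋₁) = (1/10)(0.0140+0.0000) + (1/10)(0.0550+0.0140) + (1/10)(0.1260+0.0550) + (1/10)(0.2100+0.1260) + (1/10)(0.2960+0.2100) + (1/10)(0.4160+0.2960) + (1/10)(0.5380+0.4160) + (1/10)(0.6820+0.5380) + (1/10)(0.8320+0.6820) + (1/10)(1.0000+0.8320)
  = 0.0014 + 0.0069 + 0.0181 + 0.0336 + 0.0506 + 0.0712 + 0.0954 + 0.1220 + 0.1514 + 0.1832 = 0.7338
G = 1 − 0.7338 = 0.2662

0.266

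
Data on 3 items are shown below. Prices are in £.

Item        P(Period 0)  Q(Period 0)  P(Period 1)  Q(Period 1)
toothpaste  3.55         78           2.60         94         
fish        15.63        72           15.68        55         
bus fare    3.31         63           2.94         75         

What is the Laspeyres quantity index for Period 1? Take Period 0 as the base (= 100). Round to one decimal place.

89.5

Laspeyres quantity index uses base-period prices as weights.
ΣP(Period 0)·Q(Period 1) = 3.55×94 + 15.63×55 + 3.31×75 = 333.7 + 859.65 + 248.25 = 1441.6
ΣP(Period 0)·Q(Period 0) = 3.55×78 + 15.63×72 + 3.31×63 = 276.9 + 1125.36 + 208.53 = 1610.79
Index = 1441.6 / 1610.79 × 100 = 89.4965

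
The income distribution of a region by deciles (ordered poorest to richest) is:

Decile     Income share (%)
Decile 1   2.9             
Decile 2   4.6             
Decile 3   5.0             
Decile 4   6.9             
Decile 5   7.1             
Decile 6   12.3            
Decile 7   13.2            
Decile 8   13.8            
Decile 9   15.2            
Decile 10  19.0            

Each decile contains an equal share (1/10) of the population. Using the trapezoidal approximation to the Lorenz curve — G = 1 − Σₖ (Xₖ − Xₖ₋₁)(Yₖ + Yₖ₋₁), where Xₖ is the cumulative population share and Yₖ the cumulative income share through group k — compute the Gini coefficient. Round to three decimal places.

0.287

Cumulative income shares Yₖ: 0.0290, 0.0750, 0.1250, 0.1940, 0.2650, 0.3880, 0.5200, 0.6580, 0.8100, 1.0000
Σ (Xₖ−Xₖ₋₁)(Yₖ+Yₖ₋₁) = (1/10)(0.0290+0.0000) + (1/10)(0.0750+0.0290) + (1/10)(0.1250+0.0750) + (1/10)(0.1940+0.1250) + (1/10)(0.2650+0.1940) + (1/10)(0.3880+0.2650) + (1/10)(0.5200+0.3880) + (1/10)(0.6580+0.5200) + (1/10)(0.8100+0.6580) + (1/10)(1.0000+0.8100)
  = 0.0029 + 0.0104 + 0.0200 + 0.0319 + 0.0459 + 0.0653 + 0.0908 + 0.1178 + 0.1468 + 0.1810 = 0.7128
G = 1 − 0.7128 = 0.2872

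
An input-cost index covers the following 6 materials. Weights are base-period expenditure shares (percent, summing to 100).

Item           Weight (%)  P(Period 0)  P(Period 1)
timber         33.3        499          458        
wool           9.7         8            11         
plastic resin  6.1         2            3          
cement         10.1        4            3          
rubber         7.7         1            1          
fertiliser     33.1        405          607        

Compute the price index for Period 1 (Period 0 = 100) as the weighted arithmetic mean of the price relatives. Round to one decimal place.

timber: 33.3 × (458/499) = 33.3 × 0.917836 = 30.5639
wool: 9.7 × (11/8) = 9.7 × 1.375000 = 13.3375
plastic resin: 6.1 × (3/2) = 6.1 × 1.500000 = 9.1500
cement: 10.1 × (3/4) = 10.1 × 0.750000 = 7.5750
rubber: 7.7 × (1/1) = 7.7 × 1.000000 = 7.7000
fertiliser: 33.1 × (607/405) = 33.1 × 1.498765 = 49.6091
Index = Σ wᵢ·(p₁ᵢ/p₀ᵢ) = 30.5639 + 13.3375 + 9.1500 + 7.5750 + 7.7000 + 49.6091 = 117.9356

117.9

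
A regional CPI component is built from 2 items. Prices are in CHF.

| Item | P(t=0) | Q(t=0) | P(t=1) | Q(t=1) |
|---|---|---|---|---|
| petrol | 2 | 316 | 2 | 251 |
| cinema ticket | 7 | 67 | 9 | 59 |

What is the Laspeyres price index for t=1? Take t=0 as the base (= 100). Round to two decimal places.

112.17

Laspeyres price index uses base-period quantities as weights.
ΣP(t=1)·Q(t=0) = 2×316 + 9×67 = 632 + 603 = 1235
ΣP(t=0)·Q(t=0) = 2×316 + 7×67 = 632 + 469 = 1101
Index = 1235 / 1101 × 100 = 112.1708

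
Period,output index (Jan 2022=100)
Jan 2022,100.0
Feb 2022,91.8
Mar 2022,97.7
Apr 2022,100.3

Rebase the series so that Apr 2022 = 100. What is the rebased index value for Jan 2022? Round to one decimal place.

99.7

Rebased(Jan 2022) = 100.0 / 100.3 × 100 = 99.7009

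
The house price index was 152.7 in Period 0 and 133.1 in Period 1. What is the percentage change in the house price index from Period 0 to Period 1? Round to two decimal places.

Change = (133.1 − 152.7) / 152.7 × 100
       = -19.6 / 152.7 × 100 = -12.8356%

-12.84%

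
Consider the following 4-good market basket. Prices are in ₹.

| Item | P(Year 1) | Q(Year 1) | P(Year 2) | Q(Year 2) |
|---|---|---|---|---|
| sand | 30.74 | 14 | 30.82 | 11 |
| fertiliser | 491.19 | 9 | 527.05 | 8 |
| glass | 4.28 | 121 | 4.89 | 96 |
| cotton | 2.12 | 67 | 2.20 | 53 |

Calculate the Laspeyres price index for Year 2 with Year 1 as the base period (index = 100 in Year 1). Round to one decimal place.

107.3

Laspeyres price index uses base-period quantities as weights.
ΣP(Year 2)·Q(Year 1) = 30.82×14 + 527.05×9 + 4.89×121 + 2.20×67 = 431.48 + 4743.45 + 591.69 + 147.4 = 5914.02
ΣP(Year 1)·Q(Year 1) = 30.74×14 + 491.19×9 + 4.28×121 + 2.12×67 = 430.36 + 4420.71 + 517.88 + 142.04 = 5510.99
Index = 5914.02 / 5510.99 × 100 = 107.3132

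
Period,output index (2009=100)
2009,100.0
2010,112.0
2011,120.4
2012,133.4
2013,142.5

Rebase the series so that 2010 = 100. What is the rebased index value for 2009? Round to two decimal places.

89.29

Rebased(2009) = 100.0 / 112.0 × 100 = 89.2857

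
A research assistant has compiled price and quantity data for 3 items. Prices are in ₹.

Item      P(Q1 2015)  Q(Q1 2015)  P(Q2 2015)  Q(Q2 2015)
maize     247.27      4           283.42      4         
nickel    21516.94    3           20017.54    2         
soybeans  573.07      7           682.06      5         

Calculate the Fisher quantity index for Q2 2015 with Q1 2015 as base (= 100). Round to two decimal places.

67.50

Laspeyres component (base-period weights):
ΣP(Q1 2015)Q(Q2 2015) = 247.27×4 + 21516.94×2 + 573.07×5 = 989.08 + 43033.88 + 2865.35 = 46888.31
ΣP(Q1 2015)Q(Q1 2015) = 247.27×4 + 21516.94×3 + 573.07×7 = 989.08 + 64550.82 + 4011.49 = 69551.39
L = 46888.31 / 69551.39 × 100 = 67.4153
Paasche component (current-period weights):
ΣP(Q2 2015)Q(Q2 2015) = 283.42×4 + 20017.54×2 + 682.06×5 = 1133.68 + 40035.08 + 3410.3 = 44579.06
ΣP(Q2 2015)Q(Q1 2015) = 283.42×4 + 20017.54×3 + 682.06×7 = 1133.68 + 60052.62 + 4774.42 = 65960.72
P = 44579.06 / 65960.72 × 100 = 67.5843
Fisher = √(L × P) = √(67.4153 × 67.5843) = 67.4997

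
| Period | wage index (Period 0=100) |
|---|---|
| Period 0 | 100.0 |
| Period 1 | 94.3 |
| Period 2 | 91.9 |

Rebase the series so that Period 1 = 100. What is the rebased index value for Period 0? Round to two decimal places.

106.04

Rebased(Period 0) = 100.0 / 94.3 × 100 = 106.0445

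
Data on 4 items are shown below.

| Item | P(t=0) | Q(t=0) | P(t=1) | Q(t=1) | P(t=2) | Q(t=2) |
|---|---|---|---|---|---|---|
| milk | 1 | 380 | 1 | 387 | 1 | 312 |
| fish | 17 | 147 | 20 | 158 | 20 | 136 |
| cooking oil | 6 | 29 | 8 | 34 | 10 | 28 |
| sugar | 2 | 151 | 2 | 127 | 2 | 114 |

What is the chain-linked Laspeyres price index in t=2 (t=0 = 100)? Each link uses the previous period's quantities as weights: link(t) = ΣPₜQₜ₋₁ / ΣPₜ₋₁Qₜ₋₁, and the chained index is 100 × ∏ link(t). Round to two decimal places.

116.79

Link t=0→t=1:
ΣP(t=1)Q(t=0) = 1×380 + 20×147 + 8×29 + 2×151 = 380 + 2940 + 232 + 302 = 3854
ΣP(t=0)Q(t=0) = 1×380 + 17×147 + 6×29 + 2×151 = 380 + 2499 + 174 + 302 = 3355
link = 3854/3355 = 1.148733
Link t=1→t=2:
ΣP(t=2)Q(t=1) = 1×387 + 20×158 + 10×34 + 2×127 = 387 + 3160 + 340 + 254 = 4141
ΣP(t=1)Q(t=1) = 1×387 + 20×158 + 8×34 + 2×127 = 387 + 3160 + 272 + 254 = 4073
link = 4141/4073 = 1.016695
Chained index = 100 × 1.148733 × 1.016695 = 116.7912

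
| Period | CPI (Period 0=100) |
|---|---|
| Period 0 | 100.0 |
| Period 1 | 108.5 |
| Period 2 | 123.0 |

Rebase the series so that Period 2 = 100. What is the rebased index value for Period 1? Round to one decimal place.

88.2

Rebased(Period 1) = 108.5 / 123.0 × 100 = 88.2114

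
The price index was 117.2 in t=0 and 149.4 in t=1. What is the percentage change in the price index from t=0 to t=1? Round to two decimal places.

Change = (149.4 − 117.2) / 117.2 × 100
       = 32.2 / 117.2 × 100 = 27.4744%

27.47%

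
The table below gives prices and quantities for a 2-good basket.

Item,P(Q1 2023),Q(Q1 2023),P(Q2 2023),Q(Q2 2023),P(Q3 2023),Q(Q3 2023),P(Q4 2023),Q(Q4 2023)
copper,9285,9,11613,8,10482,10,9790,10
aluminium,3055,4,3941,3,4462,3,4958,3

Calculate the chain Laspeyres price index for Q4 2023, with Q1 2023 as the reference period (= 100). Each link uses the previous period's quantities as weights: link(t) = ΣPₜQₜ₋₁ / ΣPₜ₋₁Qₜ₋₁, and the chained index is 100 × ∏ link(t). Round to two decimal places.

Link Q1 2023→Q2 2023:
ΣP(Q2 2023)Q(Q1 2023) = 11613×9 + 3941×4 = 104517 + 15764 = 120281
ΣP(Q1 2023)Q(Q1 2023) = 9285×9 + 3055×4 = 83565 + 12220 = 95785
link = 120281/95785 = 1.255739
Link Q2 2023→Q3 2023:
ΣP(Q3 2023)Q(Q2 2023) = 10482×8 + 4462×3 = 83856 + 13386 = 97242
ΣP(Q2 2023)Q(Q2 2023) = 11613×8 + 3941×3 = 92904 + 11823 = 104727
link = 97242/104727 = 0.928528
Link Q3 2023→Q4 2023:
ΣP(Q4 2023)Q(Q3 2023) = 9790×10 + 4958×3 = 97900 + 14874 = 112774
ΣP(Q3 2023)Q(Q3 2023) = 10482×10 + 4462×3 = 104820 + 13386 = 118206
link = 112774/118206 = 0.954046
Chained index = 100 × 1.255739 × 0.928528 × 0.954046 = 111.2408

111.24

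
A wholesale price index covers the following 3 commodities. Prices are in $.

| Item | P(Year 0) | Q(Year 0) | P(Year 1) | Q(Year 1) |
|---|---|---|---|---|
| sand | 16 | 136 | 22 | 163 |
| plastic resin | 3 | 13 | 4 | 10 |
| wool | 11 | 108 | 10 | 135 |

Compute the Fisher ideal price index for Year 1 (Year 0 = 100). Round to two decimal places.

Laspeyres component (base-period weights):
ΣP(Year 1)Q(Year 0) = 22×136 + 4×13 + 10×108 = 2992 + 52 + 1080 = 4124
ΣP(Year 0)Q(Year 0) = 16×136 + 3×13 + 11×108 = 2176 + 39 + 1188 = 3403
L = 4124 / 3403 × 100 = 121.1872
Paasche component (current-period weights):
ΣP(Year 1)Q(Year 1) = 22×163 + 4×10 + 10×135 = 3586 + 40 + 1350 = 4976
ΣP(Year 0)Q(Year 1) = 16×163 + 3×10 + 11×135 = 2608 + 30 + 1485 = 4123
P = 4976 / 4123 × 100 = 120.6888
Fisher = √(L × P) = √(121.1872 × 120.6888) = 120.9377

120.94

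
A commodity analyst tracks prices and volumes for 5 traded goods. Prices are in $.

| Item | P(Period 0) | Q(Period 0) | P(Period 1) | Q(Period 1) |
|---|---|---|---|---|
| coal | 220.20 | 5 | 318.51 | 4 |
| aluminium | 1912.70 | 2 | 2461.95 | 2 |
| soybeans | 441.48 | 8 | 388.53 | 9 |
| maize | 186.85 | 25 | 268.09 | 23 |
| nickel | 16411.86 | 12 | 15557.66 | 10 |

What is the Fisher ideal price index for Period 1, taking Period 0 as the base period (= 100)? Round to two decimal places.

Laspeyres component (base-period weights):
ΣP(Period 1)Q(Period 0) = 318.51×5 + 2461.95×2 + 388.53×8 + 268.09×25 + 15557.66×12 = 1592.55 + 4923.9 + 3108.24 + 6702.25 + 186691.92 = 203018.86
ΣP(Period 0)Q(Period 0) = 220.20×5 + 1912.70×2 + 441.48×8 + 186.85×25 + 16411.86×12 = 1101 + 3825.4 + 3531.84 + 4671.25 + 196942.32 = 210071.81
L = 203018.86 / 210071.81 × 100 = 96.6426
Paasche component (current-period weights):
ΣP(Period 1)Q(Period 1) = 318.51×4 + 2461.95×2 + 388.53×9 + 268.09×23 + 15557.66×10 = 1274.04 + 4923.9 + 3496.77 + 6166.07 + 155576.6 = 171437.38
ΣP(Period 0)Q(Period 1) = 220.20×4 + 1912.70×2 + 441.48×9 + 186.85×23 + 16411.86×10 = 880.8 + 3825.4 + 3973.32 + 4297.55 + 164118.6 = 177095.67
P = 171437.38 / 177095.67 × 100 = 96.8050
Fisher = √(L × P) = √(96.6426 × 96.8050) = 96.7237

96.72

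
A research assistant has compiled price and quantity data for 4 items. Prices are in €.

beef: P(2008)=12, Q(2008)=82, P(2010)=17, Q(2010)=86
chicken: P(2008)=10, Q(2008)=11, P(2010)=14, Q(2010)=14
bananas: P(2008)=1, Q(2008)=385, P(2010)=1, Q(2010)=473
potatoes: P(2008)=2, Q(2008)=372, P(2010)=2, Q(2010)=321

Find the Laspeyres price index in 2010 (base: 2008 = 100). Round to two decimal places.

120.42

Laspeyres price index uses base-period quantities as weights.
ΣP(2010)·Q(2008) = 17×82 + 14×11 + 1×385 + 2×372 = 1394 + 154 + 385 + 744 = 2677
ΣP(2008)·Q(2008) = 12×82 + 10×11 + 1×385 + 2×372 = 984 + 110 + 385 + 744 = 2223
Index = 2677 / 2223 × 100 = 120.4229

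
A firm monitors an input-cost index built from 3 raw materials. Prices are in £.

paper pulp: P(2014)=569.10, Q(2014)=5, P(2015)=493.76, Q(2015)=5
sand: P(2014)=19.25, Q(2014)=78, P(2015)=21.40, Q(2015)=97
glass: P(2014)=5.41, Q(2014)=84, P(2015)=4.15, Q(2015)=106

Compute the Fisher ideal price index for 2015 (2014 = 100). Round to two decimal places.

Laspeyres component (base-period weights):
ΣP(2015)Q(2014) = 493.76×5 + 21.40×78 + 4.15×84 = 2468.8 + 1669.2 + 348.6 = 4486.6
ΣP(2014)Q(2014) = 569.10×5 + 19.25×78 + 5.41×84 = 2845.5 + 1501.5 + 454.44 = 4801.44
L = 4486.6 / 4801.44 × 100 = 93.4428
Paasche component (current-period weights):
ΣP(2015)Q(2015) = 493.76×5 + 21.40×97 + 4.15×106 = 2468.8 + 2075.8 + 439.9 = 4984.5
ΣP(2014)Q(2015) = 569.10×5 + 19.25×97 + 5.41×106 = 2845.5 + 1867.25 + 573.46 = 5286.21
P = 4984.5 / 5286.21 × 100 = 94.2925
Fisher = √(L × P) = √(93.4428 × 94.2925) = 93.8667

93.87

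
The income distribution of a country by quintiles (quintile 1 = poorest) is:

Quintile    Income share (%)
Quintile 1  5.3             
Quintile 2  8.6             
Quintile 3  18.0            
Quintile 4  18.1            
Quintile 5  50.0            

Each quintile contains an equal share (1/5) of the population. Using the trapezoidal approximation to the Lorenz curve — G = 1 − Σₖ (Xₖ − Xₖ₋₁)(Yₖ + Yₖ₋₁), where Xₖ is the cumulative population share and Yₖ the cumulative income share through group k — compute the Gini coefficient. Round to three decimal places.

0.396

Cumulative income shares Yₖ: 0.0530, 0.1390, 0.3190, 0.5000, 1.0000
Σ (Xₖ−Xₖ₋₁)(Yₖ+Yₖ₋₁) = (1/5)(0.0530+0.0000) + (1/5)(0.1390+0.0530) + (1/5)(0.3190+0.1390) + (1/5)(0.5000+0.3190) + (1/5)(1.0000+0.5000)
  = 0.0106 + 0.0384 + 0.0916 + 0.1638 + 0.3000 = 0.6044
G = 1 − 0.6044 = 0.3956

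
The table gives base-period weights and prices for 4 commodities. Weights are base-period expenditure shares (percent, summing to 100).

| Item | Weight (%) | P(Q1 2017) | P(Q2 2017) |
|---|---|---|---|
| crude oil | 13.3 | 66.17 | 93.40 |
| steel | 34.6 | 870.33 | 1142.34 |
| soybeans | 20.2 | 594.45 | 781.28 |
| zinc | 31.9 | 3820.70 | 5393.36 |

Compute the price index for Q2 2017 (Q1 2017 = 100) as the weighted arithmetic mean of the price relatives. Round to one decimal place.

135.8

crude oil: 13.3 × (93.40/66.17) = 13.3 × 1.411516 = 18.7732
steel: 34.6 × (1142.34/870.33) = 34.6 × 1.312537 = 45.4138
soybeans: 20.2 × (781.28/594.45) = 20.2 × 1.314291 = 26.5487
zinc: 31.9 × (5393.36/3820.70) = 31.9 × 1.411616 = 45.0305
Index = Σ wᵢ·(p₁ᵢ/p₀ᵢ) = 18.7732 + 45.4138 + 26.5487 + 45.0305 = 135.7661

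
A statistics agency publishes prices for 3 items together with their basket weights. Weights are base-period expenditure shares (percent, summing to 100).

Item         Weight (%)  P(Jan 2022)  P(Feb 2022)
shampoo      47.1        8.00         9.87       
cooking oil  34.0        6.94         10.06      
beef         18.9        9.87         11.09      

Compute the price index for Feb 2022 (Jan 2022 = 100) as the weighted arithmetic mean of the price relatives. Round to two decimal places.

shampoo: 47.1 × (9.87/8.00) = 47.1 × 1.233750 = 58.1096
cooking oil: 34.0 × (10.06/6.94) = 34.0 × 1.449568 = 49.2853
beef: 18.9 × (11.09/9.87) = 18.9 × 1.123607 = 21.2362
Index = Σ wᵢ·(p₁ᵢ/p₀ᵢ) = 58.1096 + 49.2853 + 21.2362 = 128.6311

128.63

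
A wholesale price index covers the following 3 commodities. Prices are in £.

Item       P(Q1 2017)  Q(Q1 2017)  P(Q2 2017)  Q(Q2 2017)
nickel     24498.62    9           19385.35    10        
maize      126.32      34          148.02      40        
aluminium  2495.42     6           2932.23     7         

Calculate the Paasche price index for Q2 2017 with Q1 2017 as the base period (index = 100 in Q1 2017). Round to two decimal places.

Paasche price index uses current-period quantities as weights.
ΣP(Q2 2017)·Q(Q2 2017) = 19385.35×10 + 148.02×40 + 2932.23×7 = 193853.5 + 5920.8 + 20525.61 = 220299.91
ΣP(Q1 2017)·Q(Q2 2017) = 24498.62×10 + 126.32×40 + 2495.42×7 = 244986.2 + 5052.8 + 17467.94 = 267506.94
Index = 220299.91 / 267506.94 × 100 = 82.3530

82.35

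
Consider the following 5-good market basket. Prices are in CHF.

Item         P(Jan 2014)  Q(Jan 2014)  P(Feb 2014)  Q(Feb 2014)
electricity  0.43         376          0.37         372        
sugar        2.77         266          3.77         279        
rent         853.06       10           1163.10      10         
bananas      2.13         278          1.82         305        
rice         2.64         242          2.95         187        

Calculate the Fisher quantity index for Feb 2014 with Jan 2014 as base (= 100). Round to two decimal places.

99.52

Laspeyres component (base-period weights):
ΣP(Jan 2014)Q(Feb 2014) = 0.43×372 + 2.77×279 + 853.06×10 + 2.13×305 + 2.64×187 = 159.96 + 772.83 + 8530.6 + 649.65 + 493.68 = 10606.72
ΣP(Jan 2014)Q(Jan 2014) = 0.43×376 + 2.77×266 + 853.06×10 + 2.13×278 + 2.64×242 = 161.68 + 736.82 + 8530.6 + 592.14 + 638.88 = 10660.12
L = 10606.72 / 10660.12 × 100 = 99.4991
Paasche component (current-period weights):
ΣP(Feb 2014)Q(Feb 2014) = 0.37×372 + 3.77×279 + 1163.10×10 + 1.82×305 + 2.95×187 = 137.64 + 1051.83 + 11631 + 555.1 + 551.65 = 13927.22
ΣP(Feb 2014)Q(Jan 2014) = 0.37×376 + 3.77×266 + 1163.10×10 + 1.82×278 + 2.95×242 = 139.12 + 1002.82 + 11631 + 505.96 + 713.9 = 13992.8
P = 13927.22 / 13992.8 × 100 = 99.5313
Fisher = √(L × P) = √(99.4991 × 99.5313) = 99.5152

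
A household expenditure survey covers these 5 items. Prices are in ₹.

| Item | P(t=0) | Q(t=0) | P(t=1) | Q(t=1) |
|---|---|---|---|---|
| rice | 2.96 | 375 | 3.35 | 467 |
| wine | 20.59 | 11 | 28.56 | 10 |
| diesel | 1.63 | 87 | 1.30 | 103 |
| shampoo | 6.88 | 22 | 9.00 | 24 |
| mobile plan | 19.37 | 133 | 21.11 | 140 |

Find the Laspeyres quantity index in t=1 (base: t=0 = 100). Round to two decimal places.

Laspeyres quantity index uses base-period prices as weights.
ΣP(t=0)·Q(t=1) = 2.96×467 + 20.59×10 + 1.63×103 + 6.88×24 + 19.37×140 = 1382.32 + 205.9 + 167.89 + 165.12 + 2711.8 = 4633.03
ΣP(t=0)·Q(t=0) = 2.96×375 + 20.59×11 + 1.63×87 + 6.88×22 + 19.37×133 = 1110 + 226.49 + 141.81 + 151.36 + 2576.21 = 4205.87
Index = 4633.03 / 4205.87 × 100 = 110.1563

110.16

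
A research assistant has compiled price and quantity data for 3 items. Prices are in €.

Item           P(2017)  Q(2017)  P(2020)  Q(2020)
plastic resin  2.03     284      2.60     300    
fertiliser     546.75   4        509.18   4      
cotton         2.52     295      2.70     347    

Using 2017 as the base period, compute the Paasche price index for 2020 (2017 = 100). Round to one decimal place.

Paasche price index uses current-period quantities as weights.
ΣP(2020)·Q(2020) = 2.60×300 + 509.18×4 + 2.70×347 = 780 + 2036.72 + 936.9 = 3753.62
ΣP(2017)·Q(2020) = 2.03×300 + 546.75×4 + 2.52×347 = 609 + 2187 + 874.44 = 3670.44
Index = 3753.62 / 3670.44 × 100 = 102.2662

102.3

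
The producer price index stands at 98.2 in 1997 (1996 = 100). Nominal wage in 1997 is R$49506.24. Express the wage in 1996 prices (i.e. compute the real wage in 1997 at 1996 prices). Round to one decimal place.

50413.7

Real = Nominal ÷ (Index/100) = 49506.24 ÷ (98.2/100)
     = 49506.24 ÷ 0.982 = 50413.6864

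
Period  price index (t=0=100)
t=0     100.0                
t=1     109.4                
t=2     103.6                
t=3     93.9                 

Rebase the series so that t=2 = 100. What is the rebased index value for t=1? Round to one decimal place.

Rebased(t=1) = 109.4 / 103.6 × 100 = 105.5985

105.6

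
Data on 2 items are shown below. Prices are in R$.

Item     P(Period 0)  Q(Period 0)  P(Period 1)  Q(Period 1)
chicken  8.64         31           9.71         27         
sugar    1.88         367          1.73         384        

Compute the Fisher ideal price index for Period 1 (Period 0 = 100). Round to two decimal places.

97.35

Laspeyres component (base-period weights):
ΣP(Period 1)Q(Period 0) = 9.71×31 + 1.73×367 = 301.01 + 634.91 = 935.92
ΣP(Period 0)Q(Period 0) = 8.64×31 + 1.88×367 = 267.84 + 689.96 = 957.8
L = 935.92 / 957.8 × 100 = 97.7156
Paasche component (current-period weights):
ΣP(Period 1)Q(Period 1) = 9.71×27 + 1.73×384 = 262.17 + 664.32 = 926.49
ΣP(Period 0)Q(Period 1) = 8.64×27 + 1.88×384 = 233.28 + 721.92 = 955.2
P = 926.49 / 955.2 × 100 = 96.9943
Fisher = √(L × P) = √(97.7156 × 96.9943) = 97.3543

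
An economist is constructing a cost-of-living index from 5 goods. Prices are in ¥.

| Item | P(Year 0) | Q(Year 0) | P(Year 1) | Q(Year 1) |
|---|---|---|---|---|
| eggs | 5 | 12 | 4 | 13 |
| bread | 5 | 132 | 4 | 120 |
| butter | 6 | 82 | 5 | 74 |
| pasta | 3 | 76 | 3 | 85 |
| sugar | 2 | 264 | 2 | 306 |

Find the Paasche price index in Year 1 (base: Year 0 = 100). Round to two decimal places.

Paasche price index uses current-period quantities as weights.
ΣP(Year 1)·Q(Year 1) = 4×13 + 4×120 + 5×74 + 3×85 + 2×306 = 52 + 480 + 370 + 255 + 612 = 1769
ΣP(Year 0)·Q(Year 1) = 5×13 + 5×120 + 6×74 + 3×85 + 2×306 = 65 + 600 + 444 + 255 + 612 = 1976
Index = 1769 / 1976 × 100 = 89.5243

89.52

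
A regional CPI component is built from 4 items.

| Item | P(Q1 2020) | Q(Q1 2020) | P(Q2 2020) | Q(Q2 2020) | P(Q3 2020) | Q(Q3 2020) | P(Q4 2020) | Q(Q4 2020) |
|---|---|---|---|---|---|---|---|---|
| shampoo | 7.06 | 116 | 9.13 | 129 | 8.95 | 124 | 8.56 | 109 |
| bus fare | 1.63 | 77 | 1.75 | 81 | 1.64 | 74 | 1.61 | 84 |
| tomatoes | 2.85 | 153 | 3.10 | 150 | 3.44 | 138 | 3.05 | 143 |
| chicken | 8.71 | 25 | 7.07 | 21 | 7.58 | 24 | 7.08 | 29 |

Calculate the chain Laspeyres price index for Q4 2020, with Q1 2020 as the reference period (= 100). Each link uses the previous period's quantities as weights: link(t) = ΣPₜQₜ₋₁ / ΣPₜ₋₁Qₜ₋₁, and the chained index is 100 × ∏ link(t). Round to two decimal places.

Link Q1 2020→Q2 2020:
ΣP(Q2 2020)Q(Q1 2020) = 9.13×116 + 1.75×77 + 3.10×153 + 7.07×25 = 1059.08 + 134.75 + 474.3 + 176.75 = 1844.88
ΣP(Q1 2020)Q(Q1 2020) = 7.06×116 + 1.63×77 + 2.85×153 + 8.71×25 = 818.96 + 125.51 + 436.05 + 217.75 = 1598.27
link = 1844.88/1598.27 = 1.154298
Link Q2 2020→Q3 2020:
ΣP(Q3 2020)Q(Q2 2020) = 8.95×129 + 1.64×81 + 3.44×150 + 7.58×21 = 1154.55 + 132.84 + 516 + 159.18 = 1962.57
ΣP(Q2 2020)Q(Q2 2020) = 9.13×129 + 1.75×81 + 3.10×150 + 7.07×21 = 1177.77 + 141.75 + 465 + 148.47 = 1932.99
link = 1962.57/1932.99 = 1.015303
Link Q3 2020→Q4 2020:
ΣP(Q4 2020)Q(Q3 2020) = 8.56×124 + 1.61×74 + 3.05×138 + 7.08×24 = 1061.44 + 119.14 + 420.9 + 169.92 = 1771.4
ΣP(Q3 2020)Q(Q3 2020) = 8.95×124 + 1.64×74 + 3.44×138 + 7.58×24 = 1109.8 + 121.36 + 474.72 + 181.92 = 1887.8
link = 1771.4/1887.8 = 0.938341
Chained index = 100 × 1.154298 × 1.015303 × 0.938341 = 109.9700

109.97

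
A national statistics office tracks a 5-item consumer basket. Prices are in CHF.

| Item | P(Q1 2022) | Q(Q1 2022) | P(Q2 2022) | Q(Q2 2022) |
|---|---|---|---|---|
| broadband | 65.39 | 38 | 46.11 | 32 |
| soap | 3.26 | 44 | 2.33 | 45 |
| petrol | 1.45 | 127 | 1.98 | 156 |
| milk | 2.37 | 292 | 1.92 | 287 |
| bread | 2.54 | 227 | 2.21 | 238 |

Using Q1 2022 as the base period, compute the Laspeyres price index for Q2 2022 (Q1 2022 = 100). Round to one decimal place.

77.6

Laspeyres price index uses base-period quantities as weights.
ΣP(Q2 2022)·Q(Q1 2022) = 46.11×38 + 2.33×44 + 1.98×127 + 1.92×292 + 2.21×227 = 1752.18 + 102.52 + 251.46 + 560.64 + 501.67 = 3168.47
ΣP(Q1 2022)·Q(Q1 2022) = 65.39×38 + 3.26×44 + 1.45×127 + 2.37×292 + 2.54×227 = 2484.82 + 143.44 + 184.15 + 692.04 + 576.58 = 4081.03
Index = 3168.47 / 4081.03 × 100 = 77.6390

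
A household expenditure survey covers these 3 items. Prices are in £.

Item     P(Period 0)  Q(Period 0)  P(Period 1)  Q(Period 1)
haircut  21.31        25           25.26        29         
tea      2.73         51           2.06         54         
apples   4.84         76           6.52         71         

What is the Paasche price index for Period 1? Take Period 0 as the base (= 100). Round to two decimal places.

117.82

Paasche price index uses current-period quantities as weights.
ΣP(Period 1)·Q(Period 1) = 25.26×29 + 2.06×54 + 6.52×71 = 732.54 + 111.24 + 462.92 = 1306.7
ΣP(Period 0)·Q(Period 1) = 21.31×29 + 2.73×54 + 4.84×71 = 617.99 + 147.42 + 343.64 = 1109.05
Index = 1306.7 / 1109.05 × 100 = 117.8216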